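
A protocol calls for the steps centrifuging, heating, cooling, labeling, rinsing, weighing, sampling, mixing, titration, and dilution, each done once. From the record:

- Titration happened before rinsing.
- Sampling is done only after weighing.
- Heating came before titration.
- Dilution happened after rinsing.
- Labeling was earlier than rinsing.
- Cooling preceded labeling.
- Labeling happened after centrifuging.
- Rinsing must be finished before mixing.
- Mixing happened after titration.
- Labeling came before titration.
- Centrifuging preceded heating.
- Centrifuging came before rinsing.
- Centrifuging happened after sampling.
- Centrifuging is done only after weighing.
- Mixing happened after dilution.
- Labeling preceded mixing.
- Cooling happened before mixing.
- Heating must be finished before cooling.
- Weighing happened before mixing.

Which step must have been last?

mixing

Every other step has a chain of constraints placing it before mixing, so mixing is last.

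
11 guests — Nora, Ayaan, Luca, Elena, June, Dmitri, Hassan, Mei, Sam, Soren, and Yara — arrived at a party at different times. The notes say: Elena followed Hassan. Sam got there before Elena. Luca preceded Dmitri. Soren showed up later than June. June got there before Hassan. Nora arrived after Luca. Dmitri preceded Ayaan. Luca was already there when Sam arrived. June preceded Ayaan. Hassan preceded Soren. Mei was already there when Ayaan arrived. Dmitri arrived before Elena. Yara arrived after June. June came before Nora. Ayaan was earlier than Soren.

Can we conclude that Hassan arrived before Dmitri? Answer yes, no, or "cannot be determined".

cannot be determined

No chain of stated constraints runs from Hassan to Dmitri, and none runs from Dmitri to Hassan either.
So the relative order of Hassan and Dmitri is not fixed by the given facts.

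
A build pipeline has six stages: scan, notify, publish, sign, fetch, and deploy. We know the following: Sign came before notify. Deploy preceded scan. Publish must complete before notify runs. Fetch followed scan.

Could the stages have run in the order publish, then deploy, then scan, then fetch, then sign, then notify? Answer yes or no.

Check each stated constraint against the proposed order — e.g. scan is ahead of fetch; publish is ahead of notify. Every pair is in the required order; nothing is violated.

yes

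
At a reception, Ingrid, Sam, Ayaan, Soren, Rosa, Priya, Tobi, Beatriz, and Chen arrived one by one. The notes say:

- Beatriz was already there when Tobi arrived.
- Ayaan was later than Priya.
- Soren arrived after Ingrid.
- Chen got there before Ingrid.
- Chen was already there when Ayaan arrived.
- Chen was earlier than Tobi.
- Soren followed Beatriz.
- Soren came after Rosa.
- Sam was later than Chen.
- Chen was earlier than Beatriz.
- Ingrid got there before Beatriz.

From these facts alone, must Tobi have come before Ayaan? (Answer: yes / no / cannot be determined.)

cannot be determined

No chain of stated constraints runs from Tobi to Ayaan, and none runs from Ayaan to Tobi either.
So the relative order of Tobi and Ayaan is not fixed by the given facts.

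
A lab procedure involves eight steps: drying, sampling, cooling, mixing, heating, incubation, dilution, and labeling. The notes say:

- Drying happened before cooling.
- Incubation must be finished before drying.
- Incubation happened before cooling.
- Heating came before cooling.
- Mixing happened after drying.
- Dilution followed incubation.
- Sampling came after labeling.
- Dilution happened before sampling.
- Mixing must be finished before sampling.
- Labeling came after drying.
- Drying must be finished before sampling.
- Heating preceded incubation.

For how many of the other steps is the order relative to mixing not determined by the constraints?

3

Forced before mixing: drying, heating, and incubation; forced after mixing: sampling.
That leaves cooling, dilution, and labeling with no forced order relative to mixing — 3.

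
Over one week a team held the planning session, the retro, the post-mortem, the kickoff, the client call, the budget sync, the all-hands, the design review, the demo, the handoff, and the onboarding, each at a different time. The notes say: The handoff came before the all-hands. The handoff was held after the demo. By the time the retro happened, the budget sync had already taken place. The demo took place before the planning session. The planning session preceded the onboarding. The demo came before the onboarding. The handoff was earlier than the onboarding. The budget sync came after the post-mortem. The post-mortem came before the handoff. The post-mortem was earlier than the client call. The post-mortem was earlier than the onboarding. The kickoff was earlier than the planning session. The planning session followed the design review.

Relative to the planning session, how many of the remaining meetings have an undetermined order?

Forced before the planning session: the demo, the design review, and the kickoff; forced after the planning session: the onboarding.
That leaves the all-hands, the budget sync, the client call, the handoff, the post-mortem, and the retro with no forced order relative to the planning session — 6.

6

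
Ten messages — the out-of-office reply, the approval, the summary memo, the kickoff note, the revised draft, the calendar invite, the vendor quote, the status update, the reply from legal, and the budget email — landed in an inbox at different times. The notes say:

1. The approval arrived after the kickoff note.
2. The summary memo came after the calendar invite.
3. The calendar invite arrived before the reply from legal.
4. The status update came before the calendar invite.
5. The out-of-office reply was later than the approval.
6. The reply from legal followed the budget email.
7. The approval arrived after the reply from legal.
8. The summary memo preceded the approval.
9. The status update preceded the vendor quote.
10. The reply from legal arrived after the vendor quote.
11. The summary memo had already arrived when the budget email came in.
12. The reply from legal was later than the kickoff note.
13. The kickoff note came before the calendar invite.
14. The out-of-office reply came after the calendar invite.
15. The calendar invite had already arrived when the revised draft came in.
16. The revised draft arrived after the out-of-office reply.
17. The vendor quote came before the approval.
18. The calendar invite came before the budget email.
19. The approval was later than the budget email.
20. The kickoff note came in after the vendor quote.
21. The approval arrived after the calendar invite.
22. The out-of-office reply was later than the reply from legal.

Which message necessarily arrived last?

Every other message has a chain of constraints placing it before the revised draft, so the revised draft is last.

the revised draft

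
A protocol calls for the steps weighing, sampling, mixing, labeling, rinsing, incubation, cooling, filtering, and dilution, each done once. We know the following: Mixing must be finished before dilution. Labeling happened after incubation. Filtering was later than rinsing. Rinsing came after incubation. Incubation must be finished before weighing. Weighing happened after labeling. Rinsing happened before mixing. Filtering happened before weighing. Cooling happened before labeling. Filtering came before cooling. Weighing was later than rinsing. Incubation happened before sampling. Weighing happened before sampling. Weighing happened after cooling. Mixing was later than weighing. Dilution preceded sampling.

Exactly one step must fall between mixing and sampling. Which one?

Tracing the constraints gives mixing → dilution → sampling, so dilution sits after mixing and before sampling.
No other step is forced both after mixing and before sampling.

dilution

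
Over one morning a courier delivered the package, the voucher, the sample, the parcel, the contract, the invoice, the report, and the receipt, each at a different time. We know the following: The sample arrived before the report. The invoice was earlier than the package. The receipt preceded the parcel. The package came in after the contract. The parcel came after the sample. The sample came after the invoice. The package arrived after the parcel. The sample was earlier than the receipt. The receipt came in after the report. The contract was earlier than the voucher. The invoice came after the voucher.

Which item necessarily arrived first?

The contract has a chain of constraints placing it before every other item, so the contract must be first.

the contract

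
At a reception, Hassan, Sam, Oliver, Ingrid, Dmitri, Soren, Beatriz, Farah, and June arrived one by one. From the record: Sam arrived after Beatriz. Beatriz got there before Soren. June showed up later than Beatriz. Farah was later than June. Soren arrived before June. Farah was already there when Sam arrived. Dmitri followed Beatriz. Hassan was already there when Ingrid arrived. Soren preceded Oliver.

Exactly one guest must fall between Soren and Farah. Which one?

June

Tracing the constraints gives Soren → June → Farah, so June sits after Soren and before Farah.
No other guest is forced both after Soren and before Farah.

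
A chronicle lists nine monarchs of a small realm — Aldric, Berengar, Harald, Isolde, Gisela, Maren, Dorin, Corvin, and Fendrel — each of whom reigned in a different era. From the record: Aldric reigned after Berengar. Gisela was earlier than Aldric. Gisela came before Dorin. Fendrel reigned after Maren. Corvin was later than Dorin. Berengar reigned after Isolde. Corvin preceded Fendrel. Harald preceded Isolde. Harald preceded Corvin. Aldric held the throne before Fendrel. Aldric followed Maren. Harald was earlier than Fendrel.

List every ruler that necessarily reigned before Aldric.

Directly stated before Aldric: Berengar, Gisela, and Maren.
Harald reaches Aldric via Harald → Isolde → Berengar → Aldric.
Isolde reaches Aldric via Isolde → Berengar → Aldric.

Berengar, Gisela, Harald, Isolde, Maren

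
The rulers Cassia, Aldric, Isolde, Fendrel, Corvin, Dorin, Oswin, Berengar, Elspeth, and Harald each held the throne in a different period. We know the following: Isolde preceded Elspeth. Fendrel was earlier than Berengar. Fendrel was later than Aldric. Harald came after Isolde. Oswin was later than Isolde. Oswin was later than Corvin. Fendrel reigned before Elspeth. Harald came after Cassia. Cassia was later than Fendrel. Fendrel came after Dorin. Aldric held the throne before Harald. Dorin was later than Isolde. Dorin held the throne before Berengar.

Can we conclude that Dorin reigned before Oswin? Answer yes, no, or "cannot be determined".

cannot be determined

No chain of stated constraints runs from Dorin to Oswin, and none runs from Oswin to Dorin either.
So the relative order of Dorin and Oswin is not fixed by the given facts.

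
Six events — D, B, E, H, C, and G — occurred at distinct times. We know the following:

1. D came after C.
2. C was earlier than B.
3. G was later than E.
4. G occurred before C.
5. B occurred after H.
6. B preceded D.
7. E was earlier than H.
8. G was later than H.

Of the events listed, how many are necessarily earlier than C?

3

Directly stated before C: G.
E reaches C via E → G → C.
H reaches C via H → G → C.
No chain forces B (or any of the others) ahead of C.
That's E, G, and H — 3 in all.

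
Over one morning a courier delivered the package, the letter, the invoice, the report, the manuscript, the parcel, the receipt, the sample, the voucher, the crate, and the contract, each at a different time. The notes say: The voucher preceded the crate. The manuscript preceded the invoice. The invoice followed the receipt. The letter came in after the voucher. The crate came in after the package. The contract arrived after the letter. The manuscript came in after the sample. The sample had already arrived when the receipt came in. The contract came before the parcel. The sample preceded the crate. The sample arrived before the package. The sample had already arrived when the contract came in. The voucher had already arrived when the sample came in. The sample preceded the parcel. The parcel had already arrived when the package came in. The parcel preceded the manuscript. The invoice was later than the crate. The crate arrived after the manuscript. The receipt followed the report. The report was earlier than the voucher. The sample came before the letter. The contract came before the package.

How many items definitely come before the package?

Directly stated before the package: the contract, the parcel, and the sample.
The letter reaches the package via the letter → the contract → the package.
The report reaches the package via the report → the voucher → the sample → the package.
The voucher reaches the package via the voucher → the sample → the package.
No chain forces the crate (or any of the others) ahead of the package.
That's the contract, the letter, the parcel, the report, the sample, and the voucher — 6 in all.

6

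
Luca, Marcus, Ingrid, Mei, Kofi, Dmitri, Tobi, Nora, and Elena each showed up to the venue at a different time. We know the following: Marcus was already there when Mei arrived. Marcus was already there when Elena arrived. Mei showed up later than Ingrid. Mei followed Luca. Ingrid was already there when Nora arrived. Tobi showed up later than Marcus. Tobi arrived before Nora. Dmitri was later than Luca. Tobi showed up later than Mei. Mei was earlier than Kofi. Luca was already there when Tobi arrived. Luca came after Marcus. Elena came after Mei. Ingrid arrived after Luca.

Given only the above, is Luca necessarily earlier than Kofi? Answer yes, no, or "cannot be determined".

Chain the constraints: Luca → Mei → Kofi. Each link is directly stated, so Luca comes before Kofi.

yes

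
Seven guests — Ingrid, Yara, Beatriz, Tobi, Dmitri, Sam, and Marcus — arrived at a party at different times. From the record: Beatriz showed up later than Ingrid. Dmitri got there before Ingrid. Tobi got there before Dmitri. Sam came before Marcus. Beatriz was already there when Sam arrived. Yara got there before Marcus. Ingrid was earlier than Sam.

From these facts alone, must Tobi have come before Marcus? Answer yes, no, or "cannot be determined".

yes

Chain the constraints: Tobi → Dmitri → Ingrid → Sam → Marcus. Each link is directly stated, so Tobi comes before Marcus.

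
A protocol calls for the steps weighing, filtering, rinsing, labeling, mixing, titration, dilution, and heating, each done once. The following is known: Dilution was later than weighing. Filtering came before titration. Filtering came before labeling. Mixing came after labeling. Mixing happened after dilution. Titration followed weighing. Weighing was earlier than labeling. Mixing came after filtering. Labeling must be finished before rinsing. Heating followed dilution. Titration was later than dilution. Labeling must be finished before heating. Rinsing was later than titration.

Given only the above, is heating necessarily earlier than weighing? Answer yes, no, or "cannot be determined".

no

Tracing the constraints gives weighing → labeling → heating, so weighing must come before heating.
That means heating cannot be before weighing.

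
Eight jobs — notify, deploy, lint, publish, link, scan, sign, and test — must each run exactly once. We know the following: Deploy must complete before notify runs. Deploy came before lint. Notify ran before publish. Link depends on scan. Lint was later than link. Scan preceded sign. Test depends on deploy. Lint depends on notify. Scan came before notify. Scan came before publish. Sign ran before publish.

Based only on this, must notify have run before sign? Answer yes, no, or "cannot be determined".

cannot be determined

No chain of stated constraints runs from notify to sign, and none runs from sign to notify either.
So the relative order of notify and sign is not fixed by the given facts.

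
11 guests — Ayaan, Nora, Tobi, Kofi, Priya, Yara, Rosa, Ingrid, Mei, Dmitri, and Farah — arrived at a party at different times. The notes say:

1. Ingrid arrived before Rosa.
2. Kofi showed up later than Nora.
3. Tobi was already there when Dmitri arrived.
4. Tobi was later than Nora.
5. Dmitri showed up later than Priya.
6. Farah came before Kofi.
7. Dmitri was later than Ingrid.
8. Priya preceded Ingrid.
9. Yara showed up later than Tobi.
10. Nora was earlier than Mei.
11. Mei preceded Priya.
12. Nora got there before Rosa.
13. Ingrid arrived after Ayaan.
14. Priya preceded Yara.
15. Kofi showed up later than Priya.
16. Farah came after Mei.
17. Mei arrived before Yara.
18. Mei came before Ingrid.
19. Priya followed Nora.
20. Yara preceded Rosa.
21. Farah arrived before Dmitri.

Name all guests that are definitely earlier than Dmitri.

Directly stated before Dmitri: Farah, Ingrid, Priya, and Tobi.
Ayaan reaches Dmitri via Ayaan → Ingrid → Dmitri.
Mei reaches Dmitri via Mei → Priya → Dmitri.
Nora reaches Dmitri via Nora → Priya → Dmitri.

Ayaan, Farah, Ingrid, Mei, Nora, Priya, Tobi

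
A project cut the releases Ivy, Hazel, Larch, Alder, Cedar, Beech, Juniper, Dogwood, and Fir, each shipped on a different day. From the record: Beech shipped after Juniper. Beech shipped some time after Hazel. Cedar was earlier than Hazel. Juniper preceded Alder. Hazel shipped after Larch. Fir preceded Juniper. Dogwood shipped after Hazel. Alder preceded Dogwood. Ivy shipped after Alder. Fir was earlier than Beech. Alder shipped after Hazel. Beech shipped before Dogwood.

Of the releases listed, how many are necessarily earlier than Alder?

Directly stated before Alder: Hazel and Juniper.
Cedar reaches Alder via Cedar → Hazel → Alder.
Fir reaches Alder via Fir → Juniper → Alder.
Larch reaches Alder via Larch → Hazel → Alder.
No chain forces Ivy (or any of the others) ahead of Alder.
That's Cedar, Fir, Hazel, Juniper, and Larch — 5 in all.

5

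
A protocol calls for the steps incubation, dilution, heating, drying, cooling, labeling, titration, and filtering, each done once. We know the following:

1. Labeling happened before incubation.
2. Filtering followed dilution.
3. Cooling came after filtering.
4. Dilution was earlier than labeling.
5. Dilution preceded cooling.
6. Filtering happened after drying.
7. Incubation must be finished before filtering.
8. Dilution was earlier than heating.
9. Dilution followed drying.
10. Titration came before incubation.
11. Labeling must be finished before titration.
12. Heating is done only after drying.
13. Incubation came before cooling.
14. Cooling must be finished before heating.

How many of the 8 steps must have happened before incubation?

4

Directly stated before incubation: labeling and titration.
Dilution reaches incubation via dilution → labeling → incubation.
Drying reaches incubation via drying → dilution → labeling → incubation.
No chain forces filtering (or any of the others) ahead of incubation.
That's dilution, drying, labeling, and titration — 4 in all.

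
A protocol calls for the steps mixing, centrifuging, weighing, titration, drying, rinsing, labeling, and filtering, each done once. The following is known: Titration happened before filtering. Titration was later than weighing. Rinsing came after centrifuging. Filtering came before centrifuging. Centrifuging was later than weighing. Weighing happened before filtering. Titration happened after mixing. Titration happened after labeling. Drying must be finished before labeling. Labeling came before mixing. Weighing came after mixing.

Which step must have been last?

Every other step has a chain of constraints placing it before rinsing, so rinsing is last.

rinsing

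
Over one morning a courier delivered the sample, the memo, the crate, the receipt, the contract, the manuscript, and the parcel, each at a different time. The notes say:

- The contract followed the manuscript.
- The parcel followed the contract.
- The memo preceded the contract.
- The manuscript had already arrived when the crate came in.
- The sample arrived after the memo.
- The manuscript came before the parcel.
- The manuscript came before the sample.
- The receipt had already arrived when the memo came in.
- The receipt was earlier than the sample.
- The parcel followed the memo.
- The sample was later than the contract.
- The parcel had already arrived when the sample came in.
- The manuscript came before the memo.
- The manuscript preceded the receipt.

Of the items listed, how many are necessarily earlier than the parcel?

4

Directly stated before the parcel: the contract, the manuscript, and the memo.
The receipt reaches the parcel via the receipt → the memo → the parcel.
That's the contract, the manuscript, the memo, and the receipt — 4 in all.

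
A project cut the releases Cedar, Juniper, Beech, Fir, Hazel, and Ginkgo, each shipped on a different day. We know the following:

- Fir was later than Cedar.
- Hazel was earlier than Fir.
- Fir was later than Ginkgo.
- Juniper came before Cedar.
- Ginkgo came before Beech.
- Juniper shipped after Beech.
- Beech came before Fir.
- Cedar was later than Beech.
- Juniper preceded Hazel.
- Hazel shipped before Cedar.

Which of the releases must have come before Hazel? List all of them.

Beech, Ginkgo, Juniper

Directly stated before Hazel: Juniper.
Beech reaches Hazel via Beech → Juniper → Hazel.
Ginkgo reaches Hazel via Ginkgo → Beech → Juniper → Hazel.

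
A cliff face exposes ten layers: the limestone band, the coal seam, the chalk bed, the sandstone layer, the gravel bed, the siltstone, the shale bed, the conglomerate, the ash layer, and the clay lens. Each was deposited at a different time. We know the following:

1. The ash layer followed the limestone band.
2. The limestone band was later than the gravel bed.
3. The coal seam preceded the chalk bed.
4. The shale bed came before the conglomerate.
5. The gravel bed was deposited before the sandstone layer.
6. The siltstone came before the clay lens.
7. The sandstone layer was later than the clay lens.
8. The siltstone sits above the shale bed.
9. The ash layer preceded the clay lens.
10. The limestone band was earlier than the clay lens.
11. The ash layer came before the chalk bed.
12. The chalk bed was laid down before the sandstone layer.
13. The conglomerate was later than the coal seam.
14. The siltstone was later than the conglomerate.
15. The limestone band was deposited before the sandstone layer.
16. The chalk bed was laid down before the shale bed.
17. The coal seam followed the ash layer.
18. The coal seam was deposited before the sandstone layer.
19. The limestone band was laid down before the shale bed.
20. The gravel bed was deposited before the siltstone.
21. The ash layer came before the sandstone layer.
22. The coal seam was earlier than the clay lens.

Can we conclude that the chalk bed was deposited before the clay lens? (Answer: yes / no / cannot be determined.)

yes

Chain the constraints: the chalk bed → the shale bed → the siltstone → the clay lens. Each link is directly stated, so the chalk bed comes before the clay lens.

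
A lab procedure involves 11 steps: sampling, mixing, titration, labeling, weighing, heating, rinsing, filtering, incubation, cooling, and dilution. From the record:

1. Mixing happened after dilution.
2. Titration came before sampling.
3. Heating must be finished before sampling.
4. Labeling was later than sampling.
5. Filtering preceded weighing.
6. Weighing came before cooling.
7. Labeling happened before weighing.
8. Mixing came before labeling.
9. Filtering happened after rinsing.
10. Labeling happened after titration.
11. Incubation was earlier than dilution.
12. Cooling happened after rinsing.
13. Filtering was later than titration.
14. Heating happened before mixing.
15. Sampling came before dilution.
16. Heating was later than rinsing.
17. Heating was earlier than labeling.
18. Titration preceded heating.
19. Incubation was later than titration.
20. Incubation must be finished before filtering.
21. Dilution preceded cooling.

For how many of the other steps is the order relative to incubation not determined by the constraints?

Forced before incubation: titration; forced after incubation: cooling, dilution, filtering, labeling, mixing, and weighing.
That leaves heating, rinsing, and sampling with no forced order relative to incubation — 3.

3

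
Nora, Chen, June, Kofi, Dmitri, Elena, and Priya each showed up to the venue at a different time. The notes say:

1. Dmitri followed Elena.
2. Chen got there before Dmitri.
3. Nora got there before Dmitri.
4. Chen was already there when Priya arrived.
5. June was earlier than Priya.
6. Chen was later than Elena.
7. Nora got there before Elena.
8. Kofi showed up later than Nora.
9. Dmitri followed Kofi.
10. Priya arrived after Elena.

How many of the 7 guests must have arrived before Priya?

4

Directly stated before Priya: Chen, Elena, and June.
Nora reaches Priya via Nora → Elena → Priya.
No chain forces Kofi (or any of the others) ahead of Priya.
That's Chen, Elena, June, and Nora — 4 in all.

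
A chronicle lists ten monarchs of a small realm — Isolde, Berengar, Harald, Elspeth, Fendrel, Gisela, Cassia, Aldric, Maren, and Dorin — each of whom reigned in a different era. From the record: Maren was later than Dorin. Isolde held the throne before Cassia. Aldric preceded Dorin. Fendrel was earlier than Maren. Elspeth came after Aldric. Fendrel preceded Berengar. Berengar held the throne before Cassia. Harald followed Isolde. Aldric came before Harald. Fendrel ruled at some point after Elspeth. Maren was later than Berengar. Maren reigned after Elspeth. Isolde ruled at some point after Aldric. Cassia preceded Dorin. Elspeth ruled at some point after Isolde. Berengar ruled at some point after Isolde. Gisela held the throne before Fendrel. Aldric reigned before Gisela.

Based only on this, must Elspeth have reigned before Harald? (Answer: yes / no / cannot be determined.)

No chain of stated constraints runs from Elspeth to Harald, and none runs from Harald to Elspeth either.
So the relative order of Elspeth and Harald is not fixed by the given facts.

cannot be determined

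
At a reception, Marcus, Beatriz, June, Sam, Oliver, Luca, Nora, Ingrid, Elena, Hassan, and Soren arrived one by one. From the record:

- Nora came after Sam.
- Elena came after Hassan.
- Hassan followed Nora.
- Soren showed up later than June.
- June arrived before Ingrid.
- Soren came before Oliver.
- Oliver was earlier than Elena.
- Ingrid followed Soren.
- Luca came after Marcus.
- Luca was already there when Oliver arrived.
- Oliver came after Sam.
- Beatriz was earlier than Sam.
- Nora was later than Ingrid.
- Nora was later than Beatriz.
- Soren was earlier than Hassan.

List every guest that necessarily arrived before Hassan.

Directly stated before Hassan: Nora and Soren.
Beatriz reaches Hassan via Beatriz → Nora → Hassan.
Ingrid reaches Hassan via Ingrid → Nora → Hassan.
June reaches Hassan via June → Soren → Hassan.
Likewise Sam reaches Hassan by chaining the stated constraints.
No chain forces Marcus (or any of the others) ahead of Hassan.

Beatriz, Ingrid, June, Nora, Sam, Soren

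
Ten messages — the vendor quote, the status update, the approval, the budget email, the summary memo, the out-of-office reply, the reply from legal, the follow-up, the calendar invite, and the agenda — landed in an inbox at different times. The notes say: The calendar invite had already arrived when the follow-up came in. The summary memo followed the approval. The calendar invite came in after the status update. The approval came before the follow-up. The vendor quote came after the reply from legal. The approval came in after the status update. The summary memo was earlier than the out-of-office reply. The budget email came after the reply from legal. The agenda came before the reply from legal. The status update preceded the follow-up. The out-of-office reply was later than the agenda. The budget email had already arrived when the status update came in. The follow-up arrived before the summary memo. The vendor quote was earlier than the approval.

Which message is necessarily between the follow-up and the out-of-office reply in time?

Tracing the constraints gives the follow-up → the summary memo → the out-of-office reply, so the summary memo sits after the follow-up and before the out-of-office reply.
No other message is forced both after the follow-up and before the out-of-office reply.

the summary memo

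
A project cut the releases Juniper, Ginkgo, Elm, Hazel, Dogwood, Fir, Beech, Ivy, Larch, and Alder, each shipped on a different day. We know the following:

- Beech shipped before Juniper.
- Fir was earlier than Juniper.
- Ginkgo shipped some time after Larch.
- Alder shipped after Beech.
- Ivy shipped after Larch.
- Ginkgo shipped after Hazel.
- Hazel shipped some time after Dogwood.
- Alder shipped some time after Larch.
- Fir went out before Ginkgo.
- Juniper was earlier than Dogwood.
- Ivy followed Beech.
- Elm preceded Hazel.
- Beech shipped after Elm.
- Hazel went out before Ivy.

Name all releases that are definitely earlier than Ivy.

Directly stated before Ivy: Beech, Hazel, and Larch.
Dogwood reaches Ivy via Dogwood → Hazel → Ivy.
Elm reaches Ivy via Elm → Hazel → Ivy.
Fir reaches Ivy via Fir → Juniper → Dogwood → Hazel → Ivy.
Likewise Juniper reaches Ivy by chaining the stated constraints.
No chain forces Ginkgo (or any of the others) ahead of Ivy.

Beech, Dogwood, Elm, Fir, Hazel, Juniper, Larch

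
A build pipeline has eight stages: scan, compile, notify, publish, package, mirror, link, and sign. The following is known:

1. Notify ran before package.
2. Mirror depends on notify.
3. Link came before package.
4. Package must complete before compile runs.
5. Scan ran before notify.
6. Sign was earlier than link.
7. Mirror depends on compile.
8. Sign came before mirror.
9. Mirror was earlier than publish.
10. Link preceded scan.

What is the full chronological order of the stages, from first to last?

The constraints fix every adjacent pair, so only one ordering works:
sign → link → scan → notify → package → compile → mirror → publish.

sign, link, scan, notify, package, compile, mirror, publish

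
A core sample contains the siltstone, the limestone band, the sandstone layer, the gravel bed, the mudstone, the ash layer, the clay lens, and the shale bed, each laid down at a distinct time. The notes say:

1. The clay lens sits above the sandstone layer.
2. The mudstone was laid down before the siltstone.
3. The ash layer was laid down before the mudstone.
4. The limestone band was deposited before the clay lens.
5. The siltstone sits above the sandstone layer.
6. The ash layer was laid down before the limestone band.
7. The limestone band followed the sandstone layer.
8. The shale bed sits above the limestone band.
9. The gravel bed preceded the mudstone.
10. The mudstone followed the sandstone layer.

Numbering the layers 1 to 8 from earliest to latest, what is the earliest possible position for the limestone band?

The ash layer and the sandstone layer must both come before the limestone band — 2 forced predecessors.
Nothing else is forced ahead of the limestone band, so its earliest slot is position 2 + 1 = 3.

3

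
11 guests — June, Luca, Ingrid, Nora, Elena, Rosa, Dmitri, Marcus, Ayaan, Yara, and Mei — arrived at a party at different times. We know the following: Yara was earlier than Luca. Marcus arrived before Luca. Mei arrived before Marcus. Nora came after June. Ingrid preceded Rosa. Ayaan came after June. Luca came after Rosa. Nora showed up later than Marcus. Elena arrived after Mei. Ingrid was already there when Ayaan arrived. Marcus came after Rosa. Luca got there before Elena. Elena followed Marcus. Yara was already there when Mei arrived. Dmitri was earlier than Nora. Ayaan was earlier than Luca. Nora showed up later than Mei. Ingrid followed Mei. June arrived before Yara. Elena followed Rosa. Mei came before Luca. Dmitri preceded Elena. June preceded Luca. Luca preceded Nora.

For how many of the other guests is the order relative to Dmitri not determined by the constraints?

Forced after Dmitri: Elena and Nora.
That leaves Ayaan, Ingrid, June, Luca, Marcus, Mei, Rosa, and Yara with no forced order relative to Dmitri — 8.

8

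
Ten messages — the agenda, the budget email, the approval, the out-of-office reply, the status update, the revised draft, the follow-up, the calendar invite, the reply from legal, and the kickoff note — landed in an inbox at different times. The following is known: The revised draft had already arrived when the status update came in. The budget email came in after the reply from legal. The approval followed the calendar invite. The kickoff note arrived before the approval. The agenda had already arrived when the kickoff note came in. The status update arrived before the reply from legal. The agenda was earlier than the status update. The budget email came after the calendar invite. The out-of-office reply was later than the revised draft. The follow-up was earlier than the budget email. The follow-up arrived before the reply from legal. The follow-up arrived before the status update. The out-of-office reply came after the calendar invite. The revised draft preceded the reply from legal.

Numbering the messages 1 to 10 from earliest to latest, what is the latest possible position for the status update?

8

The status update must come before the budget email and the reply from legal — 2 messages forced after it.
Everything else can be placed before the status update in some valid order, so the status update can sit as late as position 10 − 2 = 8.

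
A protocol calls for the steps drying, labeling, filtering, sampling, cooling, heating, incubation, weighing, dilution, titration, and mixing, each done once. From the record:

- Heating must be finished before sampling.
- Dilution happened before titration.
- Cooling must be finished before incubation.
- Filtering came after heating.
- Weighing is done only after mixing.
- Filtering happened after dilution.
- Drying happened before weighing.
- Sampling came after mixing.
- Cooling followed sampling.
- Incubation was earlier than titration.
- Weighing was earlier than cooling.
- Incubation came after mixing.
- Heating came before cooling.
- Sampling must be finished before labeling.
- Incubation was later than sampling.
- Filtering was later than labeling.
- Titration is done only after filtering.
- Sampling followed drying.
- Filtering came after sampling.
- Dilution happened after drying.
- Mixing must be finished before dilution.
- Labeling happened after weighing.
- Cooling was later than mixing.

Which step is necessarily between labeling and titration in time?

filtering

Tracing the constraints gives labeling → filtering → titration, so filtering sits after labeling and before titration.
No other step is forced both after labeling and before titration.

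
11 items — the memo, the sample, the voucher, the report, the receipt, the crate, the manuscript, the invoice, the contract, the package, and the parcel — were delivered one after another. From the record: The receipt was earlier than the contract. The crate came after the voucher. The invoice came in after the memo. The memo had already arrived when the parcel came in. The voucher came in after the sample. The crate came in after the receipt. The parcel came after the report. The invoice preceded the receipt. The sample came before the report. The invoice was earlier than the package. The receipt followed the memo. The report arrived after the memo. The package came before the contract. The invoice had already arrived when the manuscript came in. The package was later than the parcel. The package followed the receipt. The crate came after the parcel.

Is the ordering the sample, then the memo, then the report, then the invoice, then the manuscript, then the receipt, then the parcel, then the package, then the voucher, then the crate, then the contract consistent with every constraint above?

Check each stated constraint against the proposed order — e.g. the receipt is ahead of the contract; the sample is ahead of the voucher. Every pair is in the required order; nothing is violated.

yes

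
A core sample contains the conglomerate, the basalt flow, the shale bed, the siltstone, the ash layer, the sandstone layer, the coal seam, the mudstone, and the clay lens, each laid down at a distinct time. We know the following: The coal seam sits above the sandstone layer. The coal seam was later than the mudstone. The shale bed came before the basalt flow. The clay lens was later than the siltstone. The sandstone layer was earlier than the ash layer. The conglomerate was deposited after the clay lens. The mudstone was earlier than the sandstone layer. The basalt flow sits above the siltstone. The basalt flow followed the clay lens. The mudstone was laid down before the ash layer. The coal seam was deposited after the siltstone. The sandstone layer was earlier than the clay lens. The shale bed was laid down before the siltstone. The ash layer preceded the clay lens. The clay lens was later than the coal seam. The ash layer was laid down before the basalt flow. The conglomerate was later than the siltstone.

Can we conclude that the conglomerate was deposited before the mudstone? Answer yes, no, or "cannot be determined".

Tracing the constraints gives the mudstone → the sandstone layer → the clay lens → the conglomerate, so the mudstone must come before the conglomerate.
That means the conglomerate cannot be before the mudstone.

no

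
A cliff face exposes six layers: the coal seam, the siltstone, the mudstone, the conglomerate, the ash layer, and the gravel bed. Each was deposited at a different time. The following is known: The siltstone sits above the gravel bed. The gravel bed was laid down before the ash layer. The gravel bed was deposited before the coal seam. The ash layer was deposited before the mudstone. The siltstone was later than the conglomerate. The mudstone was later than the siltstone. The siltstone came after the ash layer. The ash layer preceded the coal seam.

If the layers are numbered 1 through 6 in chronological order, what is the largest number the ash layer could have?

The ash layer must come before the coal seam, the mudstone, and the siltstone — 3 layers forced after it.
Everything else can be placed before the ash layer in some valid order, so the ash layer can sit as late as position 6 − 3 = 3.

3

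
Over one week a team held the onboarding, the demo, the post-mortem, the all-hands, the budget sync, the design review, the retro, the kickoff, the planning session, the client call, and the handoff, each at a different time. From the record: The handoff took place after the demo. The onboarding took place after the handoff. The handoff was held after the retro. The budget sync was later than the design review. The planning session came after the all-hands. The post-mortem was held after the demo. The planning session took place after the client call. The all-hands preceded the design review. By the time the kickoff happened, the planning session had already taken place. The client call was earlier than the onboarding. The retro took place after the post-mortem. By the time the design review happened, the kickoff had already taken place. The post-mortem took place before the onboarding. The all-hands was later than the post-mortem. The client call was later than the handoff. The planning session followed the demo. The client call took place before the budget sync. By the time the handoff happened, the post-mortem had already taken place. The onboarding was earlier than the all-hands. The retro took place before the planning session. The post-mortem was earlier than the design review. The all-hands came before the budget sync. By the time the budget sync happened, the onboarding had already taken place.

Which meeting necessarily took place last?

the budget sync

Every other meeting has a chain of constraints placing it before the budget sync, so the budget sync is last.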